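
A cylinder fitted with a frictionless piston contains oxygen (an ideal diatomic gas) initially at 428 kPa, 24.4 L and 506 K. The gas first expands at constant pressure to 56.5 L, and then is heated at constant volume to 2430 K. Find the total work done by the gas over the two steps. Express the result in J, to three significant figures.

W_total ≈ 13700 J

Step 1 (isobaric): W = PΔV = (428 kPa)(56.5 − 24.4 L) = 13739 J.
Step 2 (isochoric): W = 0 (constant volume).
W_total = 13739 + 0 = 13739 J.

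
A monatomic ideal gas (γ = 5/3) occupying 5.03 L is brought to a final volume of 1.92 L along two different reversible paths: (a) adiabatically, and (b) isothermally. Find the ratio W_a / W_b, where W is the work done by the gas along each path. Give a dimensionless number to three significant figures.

W_a / W_b ≈ 1.40

Path (a) adiabatic: W = P₁V₁(1 − (V₁/V₂)^(γ−1))/(γ−1) → W_a/(P₁V₁) = -1.351.
Path (b) isothermal: W = P₁V₁ ln(V₂/V₁) → W_b/(P₁V₁) = -0.9631.
W_a / W_b = -1.351 / -0.9631 = 1.402.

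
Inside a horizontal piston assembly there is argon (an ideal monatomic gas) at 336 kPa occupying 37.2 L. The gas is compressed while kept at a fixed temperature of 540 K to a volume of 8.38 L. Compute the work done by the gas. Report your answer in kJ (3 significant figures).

Isothermal: W = nRT ln(V₂/V₁) = P₁V₁ ln(V₂/V₁).
P₁V₁ = (336 kPa)(37.2 L) = 12499 J.
W = 12499 × ln(8.38/37.2) = 12499 × -1.49
W_by_gas = -18630 J.

W ≈ -18.6 kJ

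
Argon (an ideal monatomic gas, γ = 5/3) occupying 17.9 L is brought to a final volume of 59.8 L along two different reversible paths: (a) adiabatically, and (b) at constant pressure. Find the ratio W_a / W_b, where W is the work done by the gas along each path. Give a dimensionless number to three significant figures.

W_a / W_b ≈ 0.354

Path (a) adiabatic: W = P₁V₁(1 − (V₁/V₂)^(γ−1))/(γ−1) → W_a/(P₁V₁) = 0.8288.
Path (b) isobaric: W = P₁(V₂ − V₁) → W_b/(P₁V₁) = 2.341.
W_a / W_b = 0.8288 / 2.341 = 0.3541.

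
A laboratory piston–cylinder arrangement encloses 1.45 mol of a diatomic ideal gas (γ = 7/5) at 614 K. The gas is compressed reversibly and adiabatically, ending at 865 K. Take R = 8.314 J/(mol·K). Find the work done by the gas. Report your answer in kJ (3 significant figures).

W ≈ -7.56 kJ

Adiabatic ⇒ Q = 0, so W_by = −ΔU = nCᵥ(T₁ − T₂).
Cᵥ = 5R/2 = 20.79 J/(mol·K).
W = (1.45)(20.79)(614 − 865) = -7565 J.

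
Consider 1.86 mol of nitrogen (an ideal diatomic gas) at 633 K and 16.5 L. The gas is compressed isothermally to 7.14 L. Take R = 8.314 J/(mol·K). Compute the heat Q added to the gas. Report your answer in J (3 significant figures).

Isothermal ⇒ ΔU = 0, so Q = W = nRT ln(V₂/V₁).
Q = (1.86)(8.314)(633) ln(7.14/16.5) = 9789 × -0.8376 = -8200 J.

Q ≈ -8200 J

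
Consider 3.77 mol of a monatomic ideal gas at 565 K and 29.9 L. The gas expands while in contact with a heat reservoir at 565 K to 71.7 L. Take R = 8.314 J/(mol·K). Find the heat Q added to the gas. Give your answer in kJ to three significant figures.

Isothermal ⇒ ΔU = 0, so Q = W = nRT ln(V₂/V₁).
Q = (3.77)(8.314)(565) ln(71.7/29.9) = 17709 × 0.8746 = 15489 J.

Q ≈ 15.5 kJ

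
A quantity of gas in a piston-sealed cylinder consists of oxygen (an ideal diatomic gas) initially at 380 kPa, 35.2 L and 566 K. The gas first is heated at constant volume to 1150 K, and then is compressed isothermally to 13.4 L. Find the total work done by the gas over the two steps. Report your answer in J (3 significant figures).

Step 1 (isochoric): W = 0 (constant volume).
After step 1: P = 772.1 kPa (V unchanged).
Step 2 (isothermal): W = P₁V₁ ln(V₂/V₁) = (27177) ln(13.4/35.2) = -26248 J.
W_total = 0 − 26248 = -26248 J.

W_total ≈ -26200 J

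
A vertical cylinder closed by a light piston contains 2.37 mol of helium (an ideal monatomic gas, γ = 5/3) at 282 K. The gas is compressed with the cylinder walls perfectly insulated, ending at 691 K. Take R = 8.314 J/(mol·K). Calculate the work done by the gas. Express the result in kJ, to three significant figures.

W ≈ -12.1 kJ

Adiabatic ⇒ Q = 0, so W_by = −ΔU = nCᵥ(T₁ − T₂).
Cᵥ = 3R/2 = 12.47 J/(mol·K).
W = (2.37)(12.47)(282 − 691) = -12089 J.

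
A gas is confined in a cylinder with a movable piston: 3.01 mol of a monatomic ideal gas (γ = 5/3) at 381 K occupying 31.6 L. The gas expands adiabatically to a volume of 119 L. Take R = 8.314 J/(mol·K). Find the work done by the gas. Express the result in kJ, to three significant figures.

W ≈ 8.39 kJ

Adiabatic: TV^(γ−1) = const with γ = 5/3.
T₂ = T₁ (V₁/V₂)^(γ−1) = 381 × (31.6/119)^0.667 = 381 × 0.4131 = 157.4 K.
W_by = nCᵥ(T₁ − T₂) = (3.01)(12.47)(381 − 157.4) = 8393 J.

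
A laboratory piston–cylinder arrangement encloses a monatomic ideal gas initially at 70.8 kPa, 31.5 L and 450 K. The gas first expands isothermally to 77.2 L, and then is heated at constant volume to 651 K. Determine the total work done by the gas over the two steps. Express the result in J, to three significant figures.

Step 1 (isothermal): W = P₁V₁ ln(V₂/V₁) = (2230) ln(77.2/31.5) = 1999 J.
Step 2 (isochoric): W = 0 (constant volume).
W_total = 1999 + 0 = 1999 J.

W_total ≈ 2000 J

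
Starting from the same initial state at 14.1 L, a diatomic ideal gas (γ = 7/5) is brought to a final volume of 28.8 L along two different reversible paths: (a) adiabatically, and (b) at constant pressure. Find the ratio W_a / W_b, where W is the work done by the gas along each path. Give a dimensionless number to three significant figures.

W_a / W_b ≈ 0.596

Path (a) adiabatic: W = P₁V₁(1 − (V₁/V₂)^(γ−1))/(γ−1) → W_a/(P₁V₁) = 0.6212.
Path (b) isobaric: W = P₁(V₂ − V₁) → W_b/(P₁V₁) = 1.043.
W_a / W_b = 0.6212 / 1.043 = 0.5959.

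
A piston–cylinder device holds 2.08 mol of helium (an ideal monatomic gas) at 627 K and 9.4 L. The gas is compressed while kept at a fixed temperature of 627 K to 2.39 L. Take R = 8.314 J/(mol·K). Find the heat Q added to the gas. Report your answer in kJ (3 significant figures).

Q ≈ -14.8 kJ

Isothermal ⇒ ΔU = 0, so Q = W = nRT ln(V₂/V₁).
Q = (2.08)(8.314)(627) ln(2.39/9.4) = 10843 × -1.369 = -14848 J.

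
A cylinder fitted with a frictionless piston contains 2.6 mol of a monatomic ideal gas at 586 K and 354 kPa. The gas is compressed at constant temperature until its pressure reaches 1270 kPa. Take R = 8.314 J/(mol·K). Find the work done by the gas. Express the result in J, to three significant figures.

Isothermal process: W = nRT ln(V₂/V₁) = nRT ln(P₁/P₂).
W = (2.6)(8.314)(586) × ln(354/1270)
  = 12667 × ln(0.2787) = 12667 × -1.277
W_by_gas = -16182 J.

W ≈ -16200 J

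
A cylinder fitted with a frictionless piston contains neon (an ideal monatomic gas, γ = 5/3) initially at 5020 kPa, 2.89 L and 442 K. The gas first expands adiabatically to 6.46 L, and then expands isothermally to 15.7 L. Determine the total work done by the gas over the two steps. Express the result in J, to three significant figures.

Step 1 (adiabatic): W = (P₁V₁ − P₂V₂)/(γ−1) = (14508 − 8486)/0.667 = 9032 J.
After step 1: P = 1314 kPa, V = 6.46 L, T = 258.5 K.
Step 2 (isothermal): W = P₁V₁ ln(V₂/V₁) = (8486) ln(15.7/6.46) = 7536 J.
W_total = 9032 + 7536 = 16568 J.

W_total ≈ 16600 J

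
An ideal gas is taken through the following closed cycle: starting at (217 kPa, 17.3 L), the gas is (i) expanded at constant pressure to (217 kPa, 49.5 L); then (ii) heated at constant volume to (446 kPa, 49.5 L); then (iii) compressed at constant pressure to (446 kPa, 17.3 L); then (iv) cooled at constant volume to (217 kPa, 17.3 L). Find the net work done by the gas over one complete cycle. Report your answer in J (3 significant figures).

W_net ≈ -7370 J

Constant-volume legs do no work.
W(i) = (217)(49.5 − 17.3) = 6987 J; W(iii) = (446)(17.3 − 49.5) = -14361 J.
W_net = 6987 − 14361 = -7374 J (the counter-clockwise enclosed area).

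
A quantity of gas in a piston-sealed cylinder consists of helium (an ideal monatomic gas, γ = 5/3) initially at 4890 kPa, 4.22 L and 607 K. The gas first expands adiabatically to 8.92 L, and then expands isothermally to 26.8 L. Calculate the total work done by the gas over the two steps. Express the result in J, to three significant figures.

W_total ≈ 25900 J

Step 1 (adiabatic): W = (P₁V₁ − P₂V₂)/(γ−1) = (20636 − 12529)/0.667 = 12160 J.
After step 1: P = 1405 kPa, V = 8.92 L, T = 368.5 K.
Step 2 (isothermal): W = P₁V₁ ln(V₂/V₁) = (12529) ln(26.8/8.92) = 13783 J.
W_total = 12160 + 13783 = 25943 J.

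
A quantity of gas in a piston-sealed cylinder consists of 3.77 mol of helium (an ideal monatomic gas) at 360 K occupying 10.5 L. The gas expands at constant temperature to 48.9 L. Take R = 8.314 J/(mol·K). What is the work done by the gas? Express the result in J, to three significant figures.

W ≈ 17400 J

Isothermal: W = nRT ln(V₂/V₁).
W = (3.77)(8.314)(360) × ln(48.9/10.5)
  = 11284 × 1.538
W_by_gas = 17359 J.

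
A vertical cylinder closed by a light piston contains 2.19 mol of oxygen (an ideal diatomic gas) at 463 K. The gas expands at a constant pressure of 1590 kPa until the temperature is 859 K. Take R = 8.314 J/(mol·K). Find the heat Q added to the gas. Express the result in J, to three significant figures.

Isobaric: W = nRΔT = (2.19)(8.314)(396) = 7210 J.
ΔU = nCᵥΔT with Cᵥ = 5R/2: ΔU = (2.19)(20.79)(396) = 18026 J.
Q = ΔU + W = 18026 + 7210 = 25236 J.

Q ≈ 25200 J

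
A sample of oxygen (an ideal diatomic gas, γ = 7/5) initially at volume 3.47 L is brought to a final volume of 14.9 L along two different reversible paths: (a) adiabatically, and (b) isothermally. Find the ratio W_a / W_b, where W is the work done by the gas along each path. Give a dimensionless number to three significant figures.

W_a / W_b ≈ 0.758

Path (a) adiabatic: W = P₁V₁(1 − (V₁/V₂)^(γ−1))/(γ−1) → W_a/(P₁V₁) = 1.104.
Path (b) isothermal: W = P₁V₁ ln(V₂/V₁) → W_b/(P₁V₁) = 1.457.
W_a / W_b = 1.104 / 1.457 = 0.7578.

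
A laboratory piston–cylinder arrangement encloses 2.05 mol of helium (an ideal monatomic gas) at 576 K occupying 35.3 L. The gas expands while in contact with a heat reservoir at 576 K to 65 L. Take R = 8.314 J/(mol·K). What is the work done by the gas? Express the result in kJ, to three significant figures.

W ≈ 5.99 kJ

Isothermal: W = nRT ln(V₂/V₁).
W = (2.05)(8.314)(576) × ln(65/35.3)
  = 9817 × 0.6105
W_by_gas = 5993 J.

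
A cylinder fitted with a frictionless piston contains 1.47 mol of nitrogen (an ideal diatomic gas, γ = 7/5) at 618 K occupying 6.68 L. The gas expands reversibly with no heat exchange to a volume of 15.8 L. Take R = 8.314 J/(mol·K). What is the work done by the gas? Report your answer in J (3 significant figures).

Adiabatic: TV^(γ−1) = const with γ = 7/5.
T₂ = T₁ (V₁/V₂)^(γ−1) = 618 × (6.68/15.8)^0.4 = 618 × 0.7087 = 438 K.
W_by = nCᵥ(T₁ − T₂) = (1.47)(20.79)(618 − 438) = 5501 J.

W ≈ 5500 J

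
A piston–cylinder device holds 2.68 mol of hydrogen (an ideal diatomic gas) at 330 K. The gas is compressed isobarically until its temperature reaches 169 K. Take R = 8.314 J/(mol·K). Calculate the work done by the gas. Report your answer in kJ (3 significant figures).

W ≈ -3.59 kJ

Isobaric: W = P ΔV = nR ΔT.
W = (2.68)(8.314)(169 − 330) = -3587 J.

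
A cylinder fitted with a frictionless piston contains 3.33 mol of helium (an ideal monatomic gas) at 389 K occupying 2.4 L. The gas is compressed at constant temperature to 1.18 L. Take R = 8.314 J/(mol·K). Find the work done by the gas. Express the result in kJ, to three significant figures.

W ≈ -7.65 kJ

Isothermal: W = nRT ln(V₂/V₁).
W = (3.33)(8.314)(389) × ln(1.18/2.4)
  = 10770 × -0.71
W_by_gas = -7646 J.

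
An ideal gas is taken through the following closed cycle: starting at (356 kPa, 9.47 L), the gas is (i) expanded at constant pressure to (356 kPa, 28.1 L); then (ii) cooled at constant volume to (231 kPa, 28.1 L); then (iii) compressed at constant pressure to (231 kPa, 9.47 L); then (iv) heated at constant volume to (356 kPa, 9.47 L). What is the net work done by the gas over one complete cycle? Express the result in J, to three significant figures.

Constant-volume legs do no work.
W(i) = (356)(28.1 − 9.47) = 6632 J; W(iii) = (231)(9.47 − 28.1) = -4304 J.
W_net = 6632 − 4304 = 2329 J (the clockwise enclosed area).

W_net ≈ 2330 J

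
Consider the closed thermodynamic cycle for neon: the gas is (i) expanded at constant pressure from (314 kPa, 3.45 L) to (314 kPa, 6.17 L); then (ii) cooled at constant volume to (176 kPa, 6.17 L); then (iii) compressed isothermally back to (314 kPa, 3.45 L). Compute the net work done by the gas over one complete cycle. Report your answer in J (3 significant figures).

W_net ≈ 223 J

Leg (i): W = PΔV = (314)(6.17 − 3.45) = 854.1 J.
Leg (ii): W = 0.
Leg (iii): W = PᵢVᵢ ln(V_f/Vᵢ) = (1086) ln(3.45/6.17) = -631.3 J.
W_net = 854.1 − 631.3 = 222.8 J.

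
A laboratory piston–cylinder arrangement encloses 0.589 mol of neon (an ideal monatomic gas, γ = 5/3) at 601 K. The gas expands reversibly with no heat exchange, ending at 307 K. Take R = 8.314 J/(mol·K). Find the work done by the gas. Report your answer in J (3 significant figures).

W ≈ 2160 J

Adiabatic ⇒ Q = 0, so W_by = −ΔU = nCᵥ(T₁ − T₂).
Cᵥ = 3R/2 = 12.47 J/(mol·K).
W = (0.589)(12.47)(601 − 307) = 2160 J.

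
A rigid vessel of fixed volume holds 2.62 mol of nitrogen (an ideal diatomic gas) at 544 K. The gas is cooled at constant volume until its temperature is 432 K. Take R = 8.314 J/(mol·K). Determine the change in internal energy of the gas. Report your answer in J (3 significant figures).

Constant volume ⇒ W = 0, so Q = ΔU = nCᵥΔT with Cᵥ = 5R/2 = 20.79 J/(mol·K).
ΔU = (2.62)(20.79)(432 − 544) = -6099 J.

ΔU ≈ -6100 J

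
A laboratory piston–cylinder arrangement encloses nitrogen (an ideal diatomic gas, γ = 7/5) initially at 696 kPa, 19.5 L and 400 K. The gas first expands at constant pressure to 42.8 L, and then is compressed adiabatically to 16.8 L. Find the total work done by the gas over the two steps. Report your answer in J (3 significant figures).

W_total ≈ -17600 J

Step 1 (isobaric): W = PΔV = (696 kPa)(42.8 − 19.5 L) = 16217 J.
After step 1: P = 696 kPa, V = 42.8 L, T = 877.9 K.
Step 2 (adiabatic): W = (P₁V₁ − P₂V₂)/(γ−1) = (29789 − 43302)/0.4 = -33783 J.
W_total = 16217 − 33783 = -17566 J.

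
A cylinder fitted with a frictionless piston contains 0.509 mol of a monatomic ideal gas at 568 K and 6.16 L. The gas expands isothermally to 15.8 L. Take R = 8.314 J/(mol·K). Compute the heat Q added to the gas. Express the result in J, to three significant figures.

Isothermal ⇒ ΔU = 0, so Q = W = nRT ln(V₂/V₁).
Q = (0.509)(8.314)(568) ln(15.8/6.16) = 2404 × 0.9419 = 2264 J.

Q ≈ 2260 J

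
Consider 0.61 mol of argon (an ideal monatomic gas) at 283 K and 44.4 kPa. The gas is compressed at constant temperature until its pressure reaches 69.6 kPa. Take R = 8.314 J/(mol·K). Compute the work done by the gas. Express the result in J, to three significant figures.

W ≈ -645 J

Isothermal process: W = nRT ln(V₂/V₁) = nRT ln(P₁/P₂).
W = (0.61)(8.314)(283) × ln(44.4/69.6)
  = 1435 × ln(0.6379) = 1435 × -0.4495
W_by_gas = -645.2 J.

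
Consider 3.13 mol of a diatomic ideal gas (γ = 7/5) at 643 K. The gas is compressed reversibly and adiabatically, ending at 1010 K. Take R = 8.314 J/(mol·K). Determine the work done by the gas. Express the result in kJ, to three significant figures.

W ≈ -23.9 kJ

Adiabatic ⇒ Q = 0, so W_by = −ΔU = nCᵥ(T₁ − T₂).
Cᵥ = 5R/2 = 20.79 J/(mol·K).
W = (3.13)(20.79)(643 − 1010) = -23876 J.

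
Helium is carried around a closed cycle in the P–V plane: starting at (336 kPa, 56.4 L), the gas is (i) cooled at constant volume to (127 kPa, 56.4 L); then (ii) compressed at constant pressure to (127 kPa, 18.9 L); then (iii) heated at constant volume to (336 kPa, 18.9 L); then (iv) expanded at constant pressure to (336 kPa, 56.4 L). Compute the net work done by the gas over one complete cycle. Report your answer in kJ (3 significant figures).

Constant-volume legs do no work.
W(ii) = (127)(18.9 − 56.4) = -4762 J; W(iv) = (336)(56.4 − 18.9) = 12600 J.
W_net = -4762 + 12600 = 7838 J (the clockwise enclosed area).

W_net ≈ 7.84 kJ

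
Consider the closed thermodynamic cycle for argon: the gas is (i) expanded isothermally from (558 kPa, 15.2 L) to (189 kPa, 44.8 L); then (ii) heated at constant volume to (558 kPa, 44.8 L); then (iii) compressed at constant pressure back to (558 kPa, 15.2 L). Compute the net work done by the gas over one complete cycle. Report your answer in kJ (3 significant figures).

Leg (i): W = PᵢVᵢ ln(V_f/Vᵢ) = (8482) ln(44.8/15.2) = 9168 J.
Leg (ii): W = 0.
Leg (iii): W = PΔV = (558)(15.2 − 44.8) = -16517 J.
W_net = 9168 − 16517 = -7349 J.

W_net ≈ -7.35 kJ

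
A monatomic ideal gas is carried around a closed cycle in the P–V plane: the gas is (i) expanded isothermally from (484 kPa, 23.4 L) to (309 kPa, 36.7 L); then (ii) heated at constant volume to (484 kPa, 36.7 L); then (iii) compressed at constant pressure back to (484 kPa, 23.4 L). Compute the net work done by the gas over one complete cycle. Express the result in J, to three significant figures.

Leg (i): W = PᵢVᵢ ln(V_f/Vᵢ) = (11326) ln(36.7/23.4) = 5097 J.
Leg (ii): W = 0.
Leg (iii): W = PΔV = (484)(23.4 − 36.7) = -6437 J.
W_net = 5097 − 6437 = -1340 J.

W_net ≈ -1340 J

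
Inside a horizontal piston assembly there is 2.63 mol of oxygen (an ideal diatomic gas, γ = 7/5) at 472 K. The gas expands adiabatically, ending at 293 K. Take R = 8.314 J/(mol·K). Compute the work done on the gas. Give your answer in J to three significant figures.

Adiabatic ⇒ Q = 0, so W_by = −ΔU = nCᵥ(T₁ − T₂).
Cᵥ = 5R/2 = 20.79 J/(mol·K).
W = (2.63)(20.79)(472 − 293) = 9785 J.
Work on gas = −W_by = -9785 J.

W ≈ -9780 J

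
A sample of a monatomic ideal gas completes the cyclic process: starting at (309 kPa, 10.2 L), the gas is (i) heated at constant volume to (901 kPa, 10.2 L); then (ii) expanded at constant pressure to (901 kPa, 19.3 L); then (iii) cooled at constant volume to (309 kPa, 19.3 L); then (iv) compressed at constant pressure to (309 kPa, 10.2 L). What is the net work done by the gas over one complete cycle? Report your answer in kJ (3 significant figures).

Constant-volume legs do no work.
W(ii) = (901)(19.3 − 10.2) = 8199 J; W(iv) = (309)(10.2 − 19.3) = -2812 J.
W_net = 8199 − 2812 = 5387 J (the clockwise enclosed area).

W_net ≈ 5.39 kJ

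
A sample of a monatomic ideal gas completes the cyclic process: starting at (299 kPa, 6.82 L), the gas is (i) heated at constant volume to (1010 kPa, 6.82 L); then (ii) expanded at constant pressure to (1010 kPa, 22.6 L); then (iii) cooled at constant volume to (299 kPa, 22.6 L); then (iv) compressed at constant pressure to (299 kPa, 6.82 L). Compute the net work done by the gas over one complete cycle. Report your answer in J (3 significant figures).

Constant-volume legs do no work.
W(ii) = (1010)(22.6 − 6.82) = 15938 J; W(iv) = (299)(6.82 − 22.6) = -4718 J.
W_net = 15938 − 4718 = 11220 J (the clockwise enclosed area).

W_net ≈ 11200 J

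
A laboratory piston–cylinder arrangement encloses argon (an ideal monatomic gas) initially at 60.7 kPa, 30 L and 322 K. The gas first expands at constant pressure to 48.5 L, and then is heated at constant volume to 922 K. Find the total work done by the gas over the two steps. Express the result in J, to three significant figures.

W_total ≈ 1120 J

Step 1 (isobaric): W = PΔV = (60.7 kPa)(48.5 − 30 L) = 1123 J.
Step 2 (isochoric): W = 0 (constant volume).
W_total = 1123 + 0 = 1123 J.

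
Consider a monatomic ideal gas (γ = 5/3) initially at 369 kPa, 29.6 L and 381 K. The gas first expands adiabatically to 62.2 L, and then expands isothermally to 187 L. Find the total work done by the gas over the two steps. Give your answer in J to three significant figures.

W_total ≈ 13700 J

Step 1 (adiabatic): W = (P₁V₁ − P₂V₂)/(γ−1) = (10922 − 6658)/0.667 = 6397 J.
After step 1: P = 107 kPa, V = 62.2 L, T = 232.2 K.
Step 2 (isothermal): W = P₁V₁ ln(V₂/V₁) = (6658) ln(187/62.2) = 7328 J.
W_total = 6397 + 7328 = 13726 J.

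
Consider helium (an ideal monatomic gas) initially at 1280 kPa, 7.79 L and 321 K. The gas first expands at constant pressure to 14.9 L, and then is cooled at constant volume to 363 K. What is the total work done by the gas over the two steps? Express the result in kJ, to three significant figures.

W_total ≈ 9.10 kJ

Step 1 (isobaric): W = PΔV = (1280 kPa)(14.9 − 7.79 L) = 9101 J.
Step 2 (isochoric): W = 0 (constant volume).
W_total = 9101 + 0 = 9101 J.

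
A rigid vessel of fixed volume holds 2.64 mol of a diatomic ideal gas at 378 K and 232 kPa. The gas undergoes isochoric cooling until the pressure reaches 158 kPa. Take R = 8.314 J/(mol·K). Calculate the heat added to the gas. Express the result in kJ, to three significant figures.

Constant volume ⇒ W = 0, so Q = ΔU = nCᵥΔT with Cᵥ = 5R/2 = 20.79 J/(mol·K).
At constant V, T₂/T₁ = P₂/P₁ ⇒ ΔT = T₁(P₂/P₁ − 1) = 378·(158/232 − 1) = -120.6 K.
ΔU = (2.64)(20.79)(-120.6) = -6616 J.

Q ≈ -6.62 kJ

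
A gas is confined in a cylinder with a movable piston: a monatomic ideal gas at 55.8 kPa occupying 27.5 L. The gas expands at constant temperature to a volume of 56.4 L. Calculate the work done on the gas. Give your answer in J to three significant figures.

W ≈ -1100 J

Isothermal: W = nRT ln(V₂/V₁) = P₁V₁ ln(V₂/V₁).
P₁V₁ = (55.8 kPa)(27.5 L) = 1534 J.
W = 1534 × ln(56.4/27.5) = 1534 × 0.7183
W_by_gas = 1102 J; work on gas = −W_by = -1102 J.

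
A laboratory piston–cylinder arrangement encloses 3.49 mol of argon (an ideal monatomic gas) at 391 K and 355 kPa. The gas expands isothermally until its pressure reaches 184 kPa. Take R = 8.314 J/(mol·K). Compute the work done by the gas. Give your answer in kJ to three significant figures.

W ≈ 7.46 kJ

Isothermal process: W = nRT ln(V₂/V₁) = nRT ln(P₁/P₂).
W = (3.49)(8.314)(391) × ln(355/184)
  = 11345 × ln(1.929) = 11345 × 0.6572
W_by_gas = 7456 J.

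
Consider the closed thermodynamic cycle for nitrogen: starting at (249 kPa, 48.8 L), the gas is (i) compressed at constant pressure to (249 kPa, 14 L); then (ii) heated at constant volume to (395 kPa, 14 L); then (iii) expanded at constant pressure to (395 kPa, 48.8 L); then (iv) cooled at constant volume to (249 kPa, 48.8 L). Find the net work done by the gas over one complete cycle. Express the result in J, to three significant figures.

Constant-volume legs do no work.
W(i) = (249)(14 − 48.8) = -8665 J; W(iii) = (395)(48.8 − 14) = 13746 J.
W_net = -8665 + 13746 = 5081 J (the clockwise enclosed area).

W_net ≈ 5080 J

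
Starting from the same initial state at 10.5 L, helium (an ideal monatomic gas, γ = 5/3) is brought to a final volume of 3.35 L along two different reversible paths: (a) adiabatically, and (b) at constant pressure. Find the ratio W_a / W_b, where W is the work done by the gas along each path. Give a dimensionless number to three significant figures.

Path (a) adiabatic: W = P₁V₁(1 − (V₁/V₂)^(γ−1))/(γ−1) → W_a/(P₁V₁) = -1.713.
Path (b) isobaric: W = P₁(V₂ − V₁) → W_b/(P₁V₁) = -0.681.
W_a / W_b = -1.713 / -0.681 = 2.515.

W_a / W_b ≈ 2.51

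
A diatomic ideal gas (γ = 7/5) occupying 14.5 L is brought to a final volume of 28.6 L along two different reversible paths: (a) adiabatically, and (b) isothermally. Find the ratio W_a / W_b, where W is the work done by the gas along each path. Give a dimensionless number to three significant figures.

Path (a) adiabatic: W = P₁V₁(1 − (V₁/V₂)^(γ−1))/(γ−1) → W_a/(P₁V₁) = 0.5948.
Path (b) isothermal: W = P₁V₁ ln(V₂/V₁) → W_b/(P₁V₁) = 0.6793.
W_a / W_b = 0.5948 / 0.6793 = 0.8757.

W_a / W_b ≈ 0.876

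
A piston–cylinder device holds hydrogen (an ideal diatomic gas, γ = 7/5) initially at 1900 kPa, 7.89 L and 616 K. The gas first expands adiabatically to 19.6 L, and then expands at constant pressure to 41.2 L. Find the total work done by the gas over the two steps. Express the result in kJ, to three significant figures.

Step 1 (adiabatic): W = (P₁V₁ − P₂V₂)/(γ−1) = (14991 − 10417)/0.4 = 11434 J.
After step 1: P = 531.5 kPa, V = 19.6 L, T = 428.1 K.
Step 2 (isobaric): W = PΔV = (531.5 kPa)(41.2 − 19.6 L) = 11480 J.
W_total = 11434 + 11480 = 22914 J.

W_total ≈ 22.9 kJ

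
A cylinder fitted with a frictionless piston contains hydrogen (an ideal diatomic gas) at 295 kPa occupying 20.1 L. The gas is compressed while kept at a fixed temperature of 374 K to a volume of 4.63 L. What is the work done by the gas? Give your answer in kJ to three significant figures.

W ≈ -8.71 kJ

Isothermal: W = nRT ln(V₂/V₁) = P₁V₁ ln(V₂/V₁).
P₁V₁ = (295 kPa)(20.1 L) = 5930 J.
W = 5930 × ln(4.63/20.1) = 5930 × -1.468
W_by_gas = -8705 J.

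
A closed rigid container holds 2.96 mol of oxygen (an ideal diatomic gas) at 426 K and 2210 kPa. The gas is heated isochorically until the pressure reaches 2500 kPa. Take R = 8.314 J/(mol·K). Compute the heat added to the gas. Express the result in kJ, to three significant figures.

Q ≈ 3.44 kJ

Constant volume ⇒ W = 0, so Q = ΔU = nCᵥΔT with Cᵥ = 5R/2 = 20.79 J/(mol·K).
At constant V, T₂/T₁ = P₂/P₁ ⇒ ΔT = T₁(P₂/P₁ − 1) = 426·(2500/2210 − 1) = 55.9 K.
ΔU = (2.96)(20.79)(55.9) = 3439 J.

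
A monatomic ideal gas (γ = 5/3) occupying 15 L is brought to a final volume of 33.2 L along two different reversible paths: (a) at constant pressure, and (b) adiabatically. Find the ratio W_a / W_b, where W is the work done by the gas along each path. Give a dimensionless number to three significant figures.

Path (a) isobaric: W = P₁(V₂ − V₁) → W_a/(P₁V₁) = 1.213.
Path (b) adiabatic: W = P₁V₁(1 − (V₁/V₂)^(γ−1))/(γ−1) → W_b/(P₁V₁) = 0.6168.
W_a / W_b = 1.213 / 0.6168 = 1.967.

W_a / W_b ≈ 1.97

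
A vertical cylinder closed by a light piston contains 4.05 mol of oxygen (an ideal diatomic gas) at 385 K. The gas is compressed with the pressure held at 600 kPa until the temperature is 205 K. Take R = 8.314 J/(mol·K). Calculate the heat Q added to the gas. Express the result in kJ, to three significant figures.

Isobaric: W = nRΔT = (4.05)(8.314)(-180) = -6061 J.
ΔU = nCᵥΔT with Cᵥ = 5R/2: ΔU = (4.05)(20.79)(-180) = -15152 J.
Q = ΔU + W = -15152 − 6061 = -21213 J.

Q ≈ -21.2 kJ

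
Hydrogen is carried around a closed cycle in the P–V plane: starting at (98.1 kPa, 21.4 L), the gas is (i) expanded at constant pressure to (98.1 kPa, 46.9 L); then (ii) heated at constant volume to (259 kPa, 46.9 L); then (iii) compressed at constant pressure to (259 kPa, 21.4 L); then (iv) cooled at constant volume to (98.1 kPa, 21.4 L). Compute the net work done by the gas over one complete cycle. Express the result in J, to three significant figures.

W_net ≈ -4100 J

Constant-volume legs do no work.
W(i) = (98.1)(46.9 − 21.4) = 2502 J; W(iii) = (259)(21.4 − 46.9) = -6604 J.
W_net = 2502 − 6604 = -4103 J (the counter-clockwise enclosed area).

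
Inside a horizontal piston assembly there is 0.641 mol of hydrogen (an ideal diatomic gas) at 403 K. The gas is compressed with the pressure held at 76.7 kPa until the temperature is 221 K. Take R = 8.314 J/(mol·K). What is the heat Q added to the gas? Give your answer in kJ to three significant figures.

Q ≈ -3.39 kJ

Isobaric: W = nRΔT = (0.641)(8.314)(-182) = -969.9 J.
ΔU = nCᵥΔT with Cᵥ = 5R/2: ΔU = (0.641)(20.79)(-182) = -2425 J.
Q = ΔU + W = -2425 − 969.9 = -3395 J.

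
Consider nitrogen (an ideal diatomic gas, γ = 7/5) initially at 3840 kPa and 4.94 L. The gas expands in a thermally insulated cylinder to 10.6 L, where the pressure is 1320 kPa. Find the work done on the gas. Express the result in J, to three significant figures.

Adiabatic: W = (P₁V₁ − P₂V₂)/(γ − 1) with γ = 7/5.
P₁V₁ = 18970 J, P₂V₂ = 13992 J.
W = (18970 − 13992) / 0.4 = 12444 J.
Work on gas = −W_by = -12444 J.

W ≈ -12400 J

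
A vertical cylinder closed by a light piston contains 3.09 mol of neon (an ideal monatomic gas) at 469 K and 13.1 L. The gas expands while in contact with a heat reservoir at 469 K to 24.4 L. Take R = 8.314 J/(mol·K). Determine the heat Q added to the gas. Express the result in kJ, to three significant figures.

Isothermal ⇒ ΔU = 0, so Q = W = nRT ln(V₂/V₁).
Q = (3.09)(8.314)(469) ln(24.4/13.1) = 12049 × 0.622 = 7494 J.

Q ≈ 7.49 kJ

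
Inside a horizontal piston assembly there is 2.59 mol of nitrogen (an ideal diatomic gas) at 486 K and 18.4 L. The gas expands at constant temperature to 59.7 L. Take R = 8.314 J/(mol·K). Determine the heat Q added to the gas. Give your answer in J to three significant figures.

Q ≈ 12300 J

Isothermal ⇒ ΔU = 0, so Q = W = nRT ln(V₂/V₁).
Q = (2.59)(8.314)(486) ln(59.7/18.4) = 10465 × 1.177 = 12317 J.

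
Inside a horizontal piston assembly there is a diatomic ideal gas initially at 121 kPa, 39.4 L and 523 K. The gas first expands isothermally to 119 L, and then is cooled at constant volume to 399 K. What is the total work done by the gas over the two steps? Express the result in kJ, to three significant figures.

Step 1 (isothermal): W = P₁V₁ ln(V₂/V₁) = (4767) ln(119/39.4) = 5270 J.
Step 2 (isochoric): W = 0 (constant volume).
W_total = 5270 + 0 = 5270 J.

W_total ≈ 5.27 kJ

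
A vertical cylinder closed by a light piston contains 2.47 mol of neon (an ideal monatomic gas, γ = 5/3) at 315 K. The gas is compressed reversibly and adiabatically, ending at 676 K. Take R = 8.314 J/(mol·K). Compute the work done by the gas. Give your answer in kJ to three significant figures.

W ≈ -11.1 kJ

Adiabatic ⇒ Q = 0, so W_by = −ΔU = nCᵥ(T₁ − T₂).
Cᵥ = 3R/2 = 12.47 J/(mol·K).
W = (2.47)(12.47)(315 − 676) = -11120 J.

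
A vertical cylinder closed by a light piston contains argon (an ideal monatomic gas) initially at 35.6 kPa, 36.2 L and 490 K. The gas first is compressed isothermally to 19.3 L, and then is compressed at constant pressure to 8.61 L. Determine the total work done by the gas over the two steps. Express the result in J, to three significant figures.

W_total ≈ -1520 J

Step 1 (isothermal): W = P₁V₁ ln(V₂/V₁) = (1289) ln(19.3/36.2) = -810.5 J.
After step 1: P = 66.77 kPa, V = 19.3 L, T = 490 K.
Step 2 (isobaric): W = PΔV = (66.77 kPa)(8.61 − 19.3 L) = -713.8 J.
W_total = -810.5 − 713.8 = -1524 J.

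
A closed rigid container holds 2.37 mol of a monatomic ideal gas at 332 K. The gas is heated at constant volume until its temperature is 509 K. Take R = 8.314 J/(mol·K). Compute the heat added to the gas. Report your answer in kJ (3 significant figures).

Q ≈ 5.23 kJ

Constant volume ⇒ W = 0, so Q = ΔU = nCᵥΔT with Cᵥ = 3R/2 = 12.47 J/(mol·K).
ΔU = (2.37)(12.47)(509 − 332) = 5231 J.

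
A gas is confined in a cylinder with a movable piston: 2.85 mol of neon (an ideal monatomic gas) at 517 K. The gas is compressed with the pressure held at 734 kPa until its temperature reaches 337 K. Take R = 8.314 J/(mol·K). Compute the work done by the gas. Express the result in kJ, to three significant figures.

Isobaric: W = P ΔV = nR ΔT.
W = (2.85)(8.314)(337 − 517) = -4265 J.

W ≈ -4.27 kJ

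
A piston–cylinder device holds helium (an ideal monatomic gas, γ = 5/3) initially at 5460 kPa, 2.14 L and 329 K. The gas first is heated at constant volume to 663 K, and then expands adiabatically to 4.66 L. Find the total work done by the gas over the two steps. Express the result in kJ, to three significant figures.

Step 1 (isochoric): W = 0 (constant volume).
After step 1: P = 11003 kPa (V unchanged).
Step 2 (adiabatic): W = (P₁V₁ − P₂V₂)/(γ−1) = (23546 − 14016)/0.667 = 14296 J.
W_total = 0 + 14296 = 14296 J.

W_total ≈ 14.3 kJ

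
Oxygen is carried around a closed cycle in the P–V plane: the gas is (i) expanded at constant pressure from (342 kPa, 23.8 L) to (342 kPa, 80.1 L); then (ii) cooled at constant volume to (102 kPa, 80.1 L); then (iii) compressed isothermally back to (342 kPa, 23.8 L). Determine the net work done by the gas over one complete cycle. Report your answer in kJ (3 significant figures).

Leg (i): W = PΔV = (342)(80.1 − 23.8) = 19255 J.
Leg (ii): W = 0.
Leg (iii): W = PᵢVᵢ ln(V_f/Vᵢ) = (8170) ln(23.8/80.1) = -9915 J.
W_net = 19255 − 9915 = 9339 J.

W_net ≈ 9.34 kJ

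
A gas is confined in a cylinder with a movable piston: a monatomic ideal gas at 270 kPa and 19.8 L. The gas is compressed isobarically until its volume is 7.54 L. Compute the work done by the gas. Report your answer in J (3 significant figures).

Isobaric: W = P ΔV.
W = (270 kPa)(7.54 − 19.8 L) = (270)(-12.26) = -3310 J.

W ≈ -3310 J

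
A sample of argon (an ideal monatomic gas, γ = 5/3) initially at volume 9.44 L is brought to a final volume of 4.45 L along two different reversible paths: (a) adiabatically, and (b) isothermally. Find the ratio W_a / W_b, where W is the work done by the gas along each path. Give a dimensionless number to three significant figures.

Path (a) adiabatic: W = P₁V₁(1 − (V₁/V₂)^(γ−1))/(γ−1) → W_a/(P₁V₁) = -0.9765.
Path (b) isothermal: W = P₁V₁ ln(V₂/V₁) → W_b/(P₁V₁) = -0.7521.
W_a / W_b = -0.9765 / -0.7521 = 1.298.

W_a / W_b ≈ 1.30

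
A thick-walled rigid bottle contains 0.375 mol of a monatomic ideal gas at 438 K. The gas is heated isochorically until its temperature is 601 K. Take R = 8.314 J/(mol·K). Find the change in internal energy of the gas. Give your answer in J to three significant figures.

ΔU ≈ 762 J

Constant volume ⇒ W = 0, so Q = ΔU = nCᵥΔT with Cᵥ = 3R/2 = 12.47 J/(mol·K).
ΔU = (0.375)(12.47)(601 − 438) = 762.3 J.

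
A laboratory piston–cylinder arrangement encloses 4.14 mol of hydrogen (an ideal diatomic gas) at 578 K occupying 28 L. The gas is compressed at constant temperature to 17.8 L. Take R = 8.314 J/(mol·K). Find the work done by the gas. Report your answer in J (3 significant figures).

W ≈ -9010 J

Isothermal: W = nRT ln(V₂/V₁).
W = (4.14)(8.314)(578) × ln(17.8/28)
  = 19895 × -0.453
W_by_gas = -9012 J.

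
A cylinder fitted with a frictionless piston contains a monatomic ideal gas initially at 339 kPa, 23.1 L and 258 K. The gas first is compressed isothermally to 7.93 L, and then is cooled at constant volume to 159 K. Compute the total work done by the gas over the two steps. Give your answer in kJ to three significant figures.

Step 1 (isothermal): W = P₁V₁ ln(V₂/V₁) = (7831) ln(7.93/23.1) = -8373 J.
Step 2 (isochoric): W = 0 (constant volume).
W_total = -8373 + 0 = -8373 J.

W_total ≈ -8.37 kJ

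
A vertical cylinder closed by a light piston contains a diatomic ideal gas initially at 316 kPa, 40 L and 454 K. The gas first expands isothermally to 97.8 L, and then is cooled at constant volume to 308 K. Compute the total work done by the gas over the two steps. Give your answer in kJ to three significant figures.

W_total ≈ 11.3 kJ

Step 1 (isothermal): W = P₁V₁ ln(V₂/V₁) = (12640) ln(97.8/40) = 11301 J.
Step 2 (isochoric): W = 0 (constant volume).
W_total = 11301 + 0 = 11301 J.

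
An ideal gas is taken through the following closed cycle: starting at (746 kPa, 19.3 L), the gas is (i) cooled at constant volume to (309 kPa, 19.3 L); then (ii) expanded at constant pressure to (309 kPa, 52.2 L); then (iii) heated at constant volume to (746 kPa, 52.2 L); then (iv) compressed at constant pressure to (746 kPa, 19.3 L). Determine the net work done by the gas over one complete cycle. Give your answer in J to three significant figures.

W_net ≈ -14400 J

Constant-volume legs do no work.
W(ii) = (309)(52.2 − 19.3) = 10166 J; W(iv) = (746)(19.3 − 52.2) = -24543 J.
W_net = 10166 − 24543 = -14377 J (the counter-clockwise enclosed area).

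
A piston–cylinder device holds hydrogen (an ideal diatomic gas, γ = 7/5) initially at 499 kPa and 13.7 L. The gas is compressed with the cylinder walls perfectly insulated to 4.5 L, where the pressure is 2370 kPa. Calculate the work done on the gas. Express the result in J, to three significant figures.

W ≈ 9570 J

Adiabatic: W = (P₁V₁ − P₂V₂)/(γ − 1) with γ = 7/5.
P₁V₁ = 6836 J, P₂V₂ = 10665 J.
W = (6836 − 10665) / 0.4 = -9572 J.
Work on gas = −W_by = 9572 J.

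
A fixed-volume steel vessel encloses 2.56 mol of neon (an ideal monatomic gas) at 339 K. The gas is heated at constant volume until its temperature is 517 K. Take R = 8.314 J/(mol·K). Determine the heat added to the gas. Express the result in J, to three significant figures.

Q ≈ 5680 J

Constant volume ⇒ W = 0, so Q = ΔU = nCᵥΔT with Cᵥ = 3R/2 = 12.47 J/(mol·K).
ΔU = (2.56)(12.47)(517 − 339) = 5683 J.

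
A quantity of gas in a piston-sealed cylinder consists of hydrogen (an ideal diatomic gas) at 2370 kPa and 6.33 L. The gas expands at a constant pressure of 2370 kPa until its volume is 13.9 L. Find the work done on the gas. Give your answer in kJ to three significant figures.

Isobaric: W = P ΔV.
W = (2370 kPa)(13.9 − 6.33 L) = (2370)(7.57) = 17941 J.
Work on gas = −W_by = -17941 J.

W ≈ -17.9 kJ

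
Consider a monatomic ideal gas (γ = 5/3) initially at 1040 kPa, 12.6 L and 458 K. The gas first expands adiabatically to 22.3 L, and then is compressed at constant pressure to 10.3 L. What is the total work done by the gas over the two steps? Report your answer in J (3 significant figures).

W_total ≈ 1400 J

Step 1 (adiabatic): W = (P₁V₁ − P₂V₂)/(γ−1) = (13104 − 8956)/0.667 = 6222 J.
After step 1: P = 401.6 kPa, V = 22.3 L, T = 313 K.
Step 2 (isobaric): W = PΔV = (401.6 kPa)(10.3 − 22.3 L) = -4819 J.
W_total = 6222 − 4819 = 1403 J.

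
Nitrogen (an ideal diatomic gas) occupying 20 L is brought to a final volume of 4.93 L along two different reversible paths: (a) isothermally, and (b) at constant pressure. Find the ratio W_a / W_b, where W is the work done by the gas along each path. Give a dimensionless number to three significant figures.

Path (a) isothermal: W = P₁V₁ ln(V₂/V₁) → W_a/(P₁V₁) = -1.4.
Path (b) isobaric: W = P₁(V₂ − V₁) → W_b/(P₁V₁) = -0.7535.
W_a / W_b = -1.4 / -0.7535 = 1.859.

W_a / W_b ≈ 1.86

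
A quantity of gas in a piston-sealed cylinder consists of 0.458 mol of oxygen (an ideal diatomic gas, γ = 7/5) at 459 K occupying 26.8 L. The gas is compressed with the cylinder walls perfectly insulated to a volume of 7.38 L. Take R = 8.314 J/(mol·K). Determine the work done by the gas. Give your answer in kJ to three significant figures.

Adiabatic: TV^(γ−1) = const with γ = 7/5.
T₂ = T₁ (V₁/V₂)^(γ−1) = 459 × (26.8/7.38)^0.4 = 459 × 1.675 = 768.9 K.
W_by = nCᵥ(T₁ − T₂) = (0.458)(20.79)(459 − 768.9) = -2950 J.

W ≈ -2.95 kJ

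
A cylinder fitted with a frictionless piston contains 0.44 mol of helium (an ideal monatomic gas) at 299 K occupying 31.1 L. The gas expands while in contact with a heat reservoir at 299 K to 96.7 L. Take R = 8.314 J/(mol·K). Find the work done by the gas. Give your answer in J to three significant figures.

Isothermal: W = nRT ln(V₂/V₁).
W = (0.44)(8.314)(299) × ln(96.7/31.1)
  = 1094 × 1.134
W_by_gas = 1241 J.

W ≈ 1240 J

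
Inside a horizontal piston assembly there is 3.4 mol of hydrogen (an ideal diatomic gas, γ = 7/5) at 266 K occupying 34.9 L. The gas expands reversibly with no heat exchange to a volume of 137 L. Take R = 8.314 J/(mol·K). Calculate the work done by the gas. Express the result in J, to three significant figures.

W ≈ 7920 J

Adiabatic: TV^(γ−1) = const with γ = 7/5.
T₂ = T₁ (V₁/V₂)^(γ−1) = 266 × (34.9/137)^0.4 = 266 × 0.5787 = 153.9 K.
W_by = nCᵥ(T₁ − T₂) = (3.4)(20.79)(266 − 153.9) = 7920 J.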